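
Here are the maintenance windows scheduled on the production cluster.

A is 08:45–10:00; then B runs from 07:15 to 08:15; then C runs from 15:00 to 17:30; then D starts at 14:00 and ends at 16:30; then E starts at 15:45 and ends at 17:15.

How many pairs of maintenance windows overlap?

3

Sorted by start: B, A, D, C, E.
A starts after B ends, so B has no further overlaps.
D starts after A ends, so A has no further overlaps.
C starts before D ends → D and C overlap.
E starts before D ends → D and E overlap.
E starts before C ends → C and E overlap.
Overlapping pairs: C & D, C & E, D & E — 3 in total.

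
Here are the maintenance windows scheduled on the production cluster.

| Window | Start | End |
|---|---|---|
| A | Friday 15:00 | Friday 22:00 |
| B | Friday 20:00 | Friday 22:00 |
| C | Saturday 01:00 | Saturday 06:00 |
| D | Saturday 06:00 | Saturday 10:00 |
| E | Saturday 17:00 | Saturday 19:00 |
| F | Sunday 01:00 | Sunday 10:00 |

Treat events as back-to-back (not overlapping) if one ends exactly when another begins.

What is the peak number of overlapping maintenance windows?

2

Walk through starts and ends in time order (an end at T is processed before a start at T):
Friday 15:00 start A → 1
Friday 20:00 start B → 2
Friday 22:00 end A → 1
Friday 22:00 end B → 0
Saturday 01:00 start C → 1
Saturday 06:00 end C → 0
Saturday 06:00 start D → 1
Saturday 10:00 end D → 0
Saturday 17:00 start E → 1
Saturday 19:00 end E → 0
Sunday 01:00 start F → 1
Sunday 10:00 end F → 0
Peak is 2, at Friday 20:00 (A, B).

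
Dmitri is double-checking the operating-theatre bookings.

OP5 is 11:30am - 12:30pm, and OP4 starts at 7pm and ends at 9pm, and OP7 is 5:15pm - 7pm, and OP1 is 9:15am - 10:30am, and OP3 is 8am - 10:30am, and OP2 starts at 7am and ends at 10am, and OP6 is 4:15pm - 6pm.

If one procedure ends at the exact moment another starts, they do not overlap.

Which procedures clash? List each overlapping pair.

OP1 & OP2, OP1 & OP3, OP2 & OP3, OP6 & OP7

Sorted by start: OP2, OP3, OP1, OP5, OP6, OP7, OP4.
OP3 starts before OP2 ends → OP2 and OP3 overlap.
OP1 starts before OP2 ends → OP2 and OP1 overlap.
OP5 starts after OP2 ends — done with OP2.
OP1 starts before OP3 ends → OP3 and OP1 overlap.
OP5 starts after OP3 ends — done with OP3.
OP5 starts after OP1 ends — done with OP1.
OP6 starts after OP5 ends — done with OP5.
OP7 starts before OP6 ends → OP6 and OP7 overlap.
OP4 starts after OP6 ends.
OP4 starts exactly when OP7 ends (back-to-back, no overlap).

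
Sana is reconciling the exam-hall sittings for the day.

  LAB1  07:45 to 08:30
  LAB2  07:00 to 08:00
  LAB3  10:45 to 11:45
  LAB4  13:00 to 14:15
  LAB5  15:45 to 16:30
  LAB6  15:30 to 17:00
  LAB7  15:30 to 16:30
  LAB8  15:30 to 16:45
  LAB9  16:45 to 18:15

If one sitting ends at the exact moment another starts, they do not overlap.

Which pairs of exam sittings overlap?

LAB1 & LAB2, LAB5 & LAB6, LAB5 & LAB7, LAB5 & LAB8, LAB6 & LAB7, LAB6 & LAB8, LAB6 & LAB9, LAB7 & LAB8

Two intervals overlap when each starts before the other ends.
Sorted by start: LAB2, LAB1, LAB3, LAB4, LAB6, LAB7, LAB8, LAB5, LAB9.
LAB1 starts before LAB2 ends → LAB2 and LAB1 overlap.
LAB3 starts after LAB2 ends, so nothing later overlaps LAB2 either.
LAB3 starts after LAB1 ends, so nothing later overlaps LAB1 either.
LAB4 starts after LAB3 ends, so nothing later overlaps LAB3 either.
LAB6 starts after LAB4 ends, so nothing later overlaps LAB4 either.
LAB7 starts before LAB6 ends → LAB6 and LAB7 overlap.
LAB8 starts before LAB6 ends → LAB6 and LAB8 overlap.
LAB5 starts before LAB6 ends → LAB6 and LAB5 overlap.
LAB9 starts before LAB6 ends → LAB6 and LAB9 overlap.
LAB8 starts before LAB7 ends → LAB7 and LAB8 overlap.
LAB5 starts before LAB7 ends → LAB7 and LAB5 overlap.
LAB9 starts after LAB7 ends.
LAB5 starts before LAB8 ends → LAB8 and LAB5 overlap.
LAB9 starts exactly when LAB8 ends (back-to-back, no overlap).
LAB9 starts after LAB5 ends.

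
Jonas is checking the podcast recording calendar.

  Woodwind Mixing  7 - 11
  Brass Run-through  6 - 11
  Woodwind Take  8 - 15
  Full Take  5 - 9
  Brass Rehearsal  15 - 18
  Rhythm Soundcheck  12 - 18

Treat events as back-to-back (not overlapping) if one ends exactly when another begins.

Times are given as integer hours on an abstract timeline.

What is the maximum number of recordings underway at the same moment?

Sweep the timeline, counting +1 at each start and −1 at each end (ends before starts at a tie):
5 start Full Take → 1
6 start Brass Run-through → 2
7 start Woodwind Mixing → 3
8 start Woodwind Take → 4
9 end Full Take → 3
11 end Brass Run-through → 2
11 end Woodwind Mixing → 1
12 start Rhythm Soundcheck → 2
15 end Woodwind Take → 1
15 start Brass Rehearsal → 2
18 end Brass Rehearsal → 1
18 end Rhythm Soundcheck → 0
Peak is 4, at 8 (Brass Run-through, Full Take, Woodwind Mixing, Woodwind Take).

4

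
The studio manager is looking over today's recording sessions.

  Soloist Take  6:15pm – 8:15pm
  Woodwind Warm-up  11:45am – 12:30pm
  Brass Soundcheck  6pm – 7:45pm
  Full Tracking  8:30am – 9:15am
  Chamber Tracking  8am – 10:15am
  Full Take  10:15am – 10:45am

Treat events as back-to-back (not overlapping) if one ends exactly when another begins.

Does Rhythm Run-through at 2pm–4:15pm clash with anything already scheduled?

Chamber Tracking: ends 10:15am at or before Rhythm Run-through starts 2pm → clear.
Full Tracking: ends 9:15am at or before Rhythm Run-through starts 2pm → clear.
Full Take: ends 10:45am at or before Rhythm Run-through starts 2pm → clear.
Woodwind Warm-up: ends 12:30pm at or before Rhythm Run-through starts 2pm → clear.
Brass Soundcheck: starts 6pm at or after Rhythm Run-through ends 4:15pm → clear.
Soloist Take: starts 6:15pm at or after Rhythm Run-through ends 4:15pm → clear.

No — it doesn't clash with anything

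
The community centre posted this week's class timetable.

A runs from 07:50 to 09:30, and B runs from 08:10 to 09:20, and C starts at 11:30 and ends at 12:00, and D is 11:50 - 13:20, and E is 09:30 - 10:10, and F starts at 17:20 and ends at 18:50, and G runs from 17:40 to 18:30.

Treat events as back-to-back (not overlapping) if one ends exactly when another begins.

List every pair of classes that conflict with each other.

A & B, C & D, F & G

Sorted by start: A, B, E, C, D, F, G.
B starts before A ends → A and B overlap.
E starts exactly when A ends (back-to-back, no overlap), so A has no further overlaps.
E starts after B ends, so B has no further overlaps.
C starts after E ends, so E has no further overlaps.
D starts before C ends → C and D overlap.
F starts after C ends, so C has no further overlaps.
F starts after D ends, so D has no further overlaps.
G starts before F ends → F and G overlap.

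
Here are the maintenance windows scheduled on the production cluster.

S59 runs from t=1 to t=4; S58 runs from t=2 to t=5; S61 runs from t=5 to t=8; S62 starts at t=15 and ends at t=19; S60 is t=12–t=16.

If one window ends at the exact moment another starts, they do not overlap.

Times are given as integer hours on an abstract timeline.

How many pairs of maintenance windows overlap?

2

Sorted by start: S59, S58, S61, S60, S62.
S58 starts before S59 ends → S59 and S58 overlap.
S61 starts after S59 ends, so nothing later overlaps S59 either.
S61 starts exactly when S58 ends (back-to-back, no overlap), so nothing later overlaps S58 either.
S60 starts after S61 ends, so nothing later overlaps S61 either.
S62 starts before S60 ends → S60 and S62 overlap.
Overlapping pairs: S58 & S59, S60 & S62 — 2 in total.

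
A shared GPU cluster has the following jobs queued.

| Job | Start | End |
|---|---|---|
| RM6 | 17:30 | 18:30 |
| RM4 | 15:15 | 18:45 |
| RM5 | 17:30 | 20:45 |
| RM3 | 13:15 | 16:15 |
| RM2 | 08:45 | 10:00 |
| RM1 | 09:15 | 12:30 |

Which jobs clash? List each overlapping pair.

Check each pair: they overlap iff neither finishes before the other starts.
Sorted by start: RM2, RM1, RM3, RM4, RM5, RM6.
RM1 starts before RM2 ends → RM2 and RM1 overlap.
RM3 starts after RM2 ends; RM2 is clear from here.
RM3 starts after RM1 ends; RM1 is clear from here.
RM4 starts before RM3 ends → RM3 and RM4 overlap.
RM5 starts after RM3 ends; RM3 is clear from here.
RM5 starts before RM4 ends → RM4 and RM5 overlap.
RM6 starts before RM4 ends → RM4 and RM6 overlap.
RM6 starts before RM5 ends → RM5 and RM6 overlap.

RM1 & RM2, RM3 & RM4, RM4 & RM5, RM4 & RM6, RM5 & RM6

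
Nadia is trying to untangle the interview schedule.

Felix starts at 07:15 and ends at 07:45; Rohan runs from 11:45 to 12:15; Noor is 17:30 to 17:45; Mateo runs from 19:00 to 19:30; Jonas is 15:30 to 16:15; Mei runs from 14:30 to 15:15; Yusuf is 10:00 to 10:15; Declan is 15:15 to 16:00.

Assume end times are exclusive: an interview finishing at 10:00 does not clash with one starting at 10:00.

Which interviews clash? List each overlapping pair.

Declan & Jonas

Sorted by start: Felix, Yusuf, Rohan, Mei, Declan, Jonas, Noor, Mateo.
Yusuf starts after Felix ends; Felix is clear from here.
Rohan starts after Yusuf ends; Yusuf is clear from here.
Mei starts after Rohan ends; Rohan is clear from here.
Declan starts exactly when Mei ends (back-to-back, no overlap); Mei is clear from here.
Jonas starts before Declan ends → Declan and Jonas overlap.
Noor starts after Declan ends; Declan is clear from here.
Noor starts after Jonas ends; Jonas is clear from here.
Mateo starts after Noor ends.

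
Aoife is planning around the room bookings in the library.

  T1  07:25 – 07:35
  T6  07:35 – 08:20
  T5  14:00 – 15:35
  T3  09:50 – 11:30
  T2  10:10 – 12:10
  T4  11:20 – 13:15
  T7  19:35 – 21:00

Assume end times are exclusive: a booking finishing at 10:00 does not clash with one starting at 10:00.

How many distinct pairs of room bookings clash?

Sorted by start: T1, T6, T3, T2, T4, T5, T7.
T6 starts exactly when T1 ends (back-to-back, no overlap); T1 is clear from here.
T3 starts after T6 ends; T6 is clear from here.
T2 starts before T3 ends → T3 and T2 overlap.
T4 starts before T3 ends → T3 and T4 overlap.
T5 starts after T3 ends; T3 is clear from here.
T4 starts before T2 ends → T2 and T4 overlap.
T5 starts after T2 ends; T2 is clear from here.
T5 starts after T4 ends; T4 is clear from here.
T7 starts after T5 ends.
Overlapping pairs: T2 & T3, T2 & T4, T3 & T4 — 3 in total.

3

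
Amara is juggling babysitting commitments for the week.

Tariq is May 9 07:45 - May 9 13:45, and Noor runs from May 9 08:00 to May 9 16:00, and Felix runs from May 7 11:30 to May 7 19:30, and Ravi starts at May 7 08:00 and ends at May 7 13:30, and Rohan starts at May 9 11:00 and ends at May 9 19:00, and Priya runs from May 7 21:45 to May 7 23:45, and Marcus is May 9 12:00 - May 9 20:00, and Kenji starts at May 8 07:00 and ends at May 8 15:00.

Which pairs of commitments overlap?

Sorted by start: Ravi, Felix, Priya, Kenji, Tariq, Noor, Rohan, Marcus.
Felix starts before Ravi ends → Ravi and Felix overlap.
Priya starts after Ravi ends, so nothing later overlaps Ravi either.
Priya starts after Felix ends, so nothing later overlaps Felix either.
Kenji starts after Priya ends, so nothing later overlaps Priya either.
Tariq starts after Kenji ends, so nothing later overlaps Kenji either.
Noor starts before Tariq ends → Tariq and Noor overlap.
Rohan starts before Tariq ends → Tariq and Rohan overlap.
Marcus starts before Tariq ends → Tariq and Marcus overlap.
Rohan starts before Noor ends → Noor and Rohan overlap.
Marcus starts before Noor ends → Noor and Marcus overlap.
Marcus starts before Rohan ends → Rohan and Marcus overlap.

Felix & Ravi, Marcus & Noor, Marcus & Rohan, Marcus & Tariq, Noor & Rohan, Noor & Tariq, Rohan & Tariq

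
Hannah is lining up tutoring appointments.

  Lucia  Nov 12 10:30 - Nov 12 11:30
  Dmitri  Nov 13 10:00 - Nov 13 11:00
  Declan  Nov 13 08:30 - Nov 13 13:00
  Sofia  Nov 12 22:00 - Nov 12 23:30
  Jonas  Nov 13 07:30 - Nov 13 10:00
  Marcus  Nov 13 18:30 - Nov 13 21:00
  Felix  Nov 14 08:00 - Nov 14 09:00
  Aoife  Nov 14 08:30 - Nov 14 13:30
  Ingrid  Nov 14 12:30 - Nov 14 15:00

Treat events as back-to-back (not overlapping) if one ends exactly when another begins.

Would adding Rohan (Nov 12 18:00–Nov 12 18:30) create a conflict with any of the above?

No — it doesn't clash with anything

Lucia: ends Nov 12 11:30 at or before Rohan starts Nov 12 18:00 → clear.
Sofia: starts Nov 12 22:00 at or after Rohan ends Nov 12 18:30 → clear.
Jonas: starts Nov 13 07:30 at or after Rohan ends Nov 12 18:30 → clear.
Declan: starts Nov 13 08:30 at or after Rohan ends Nov 12 18:30 → clear.
Dmitri: starts Nov 13 10:00 at or after Rohan ends Nov 12 18:30 → clear.
Marcus: starts Nov 13 18:30 at or after Rohan ends Nov 12 18:30 → clear.
Felix: starts Nov 14 08:00 at or after Rohan ends Nov 12 18:30 → clear.
Aoife: starts Nov 14 08:30 at or after Rohan ends Nov 12 18:30 → clear.
Ingrid: starts Nov 14 12:30 at or after Rohan ends Nov 12 18:30 → clear.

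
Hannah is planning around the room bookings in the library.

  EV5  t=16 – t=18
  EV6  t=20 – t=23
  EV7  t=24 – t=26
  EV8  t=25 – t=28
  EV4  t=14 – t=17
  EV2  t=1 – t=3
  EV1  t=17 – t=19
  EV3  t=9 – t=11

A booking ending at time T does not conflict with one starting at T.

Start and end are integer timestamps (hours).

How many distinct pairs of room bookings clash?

Check each pair: they overlap iff neither finishes before the other starts.
Sorted by start: EV2, EV3, EV4, EV5, EV1, EV6, EV7, EV8.
EV3 starts after EV2 ends, so nothing later overlaps EV2 either.
EV4 starts after EV3 ends, so nothing later overlaps EV3 either.
EV5 starts before EV4 ends → EV4 and EV5 overlap.
EV1 starts exactly when EV4 ends (back-to-back, no overlap), so nothing later overlaps EV4 either.
EV1 starts before EV5 ends → EV5 and EV1 overlap.
EV6 starts after EV5 ends, so nothing later overlaps EV5 either.
EV6 starts after EV1 ends, so nothing later overlaps EV1 either.
EV7 starts after EV6 ends, so nothing later overlaps EV6 either.
EV8 starts before EV7 ends → EV7 and EV8 overlap.
Overlapping pairs: EV1 & EV5, EV4 & EV5, EV7 & EV8 — 3 in total.

3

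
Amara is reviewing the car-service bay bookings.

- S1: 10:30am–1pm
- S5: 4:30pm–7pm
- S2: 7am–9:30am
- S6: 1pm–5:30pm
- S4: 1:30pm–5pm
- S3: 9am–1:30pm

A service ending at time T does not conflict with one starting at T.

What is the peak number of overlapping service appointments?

3

Sort all start/end points and keep a running count:
7am start S2 → 1
9am start S3 → 2
9:30am end S2 → 1
10:30am start S1 → 2
1pm end S1 → 1
1pm start S6 → 2
1:30pm end S3 → 1
1:30pm start S4 → 2
4:30pm start S5 → 3
5pm end S4 → 2
5:30pm end S6 → 1
7pm end S5 → 0
Peak is 3, at 4:30pm (S4, S5, S6).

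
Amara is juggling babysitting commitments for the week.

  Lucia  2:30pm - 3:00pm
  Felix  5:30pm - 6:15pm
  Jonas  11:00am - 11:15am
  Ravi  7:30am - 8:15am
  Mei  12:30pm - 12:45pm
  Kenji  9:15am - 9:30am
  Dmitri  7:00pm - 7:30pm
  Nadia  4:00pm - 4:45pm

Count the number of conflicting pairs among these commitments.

0

Sorted by start: Ravi, Kenji, Jonas, Mei, Lucia, Nadia, Felix, Dmitri.
Kenji starts after Ravi ends; Ravi is clear from here.
Jonas starts after Kenji ends; Kenji is clear from here.
Mei starts after Jonas ends; Jonas is clear from here.
Lucia starts after Mei ends; Mei is clear from here.
Nadia starts after Lucia ends; Lucia is clear from here.
Felix starts after Nadia ends; Nadia is clear from here.
Dmitri starts after Felix ends.
No pair overlaps.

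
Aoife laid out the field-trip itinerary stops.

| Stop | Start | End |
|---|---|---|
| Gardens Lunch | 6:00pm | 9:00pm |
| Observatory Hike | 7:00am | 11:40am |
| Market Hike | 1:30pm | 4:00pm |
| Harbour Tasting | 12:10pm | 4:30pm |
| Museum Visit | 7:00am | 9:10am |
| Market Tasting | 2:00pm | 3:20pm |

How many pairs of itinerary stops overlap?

Sorted by start: Museum Visit, Observatory Hike, Harbour Tasting, Market Hike, Market Tasting, Gardens Lunch.
Observatory Hike starts before Museum Visit ends → Museum Visit and Observatory Hike overlap.
Harbour Tasting starts after Museum Visit ends, so nothing later overlaps Museum Visit either.
Harbour Tasting starts after Observatory Hike ends, so nothing later overlaps Observatory Hike either.
Market Hike starts before Harbour Tasting ends → Harbour Tasting and Market Hike overlap.
Market Tasting starts before Harbour Tasting ends → Harbour Tasting and Market Tasting overlap.
Gardens Lunch starts after Harbour Tasting ends.
Market Tasting starts before Market Hike ends → Market Hike and Market Tasting overlap.
Gardens Lunch starts after Market Hike ends.
Gardens Lunch starts after Market Tasting ends.
Overlapping pairs: Harbour Tasting & Market Hike, Harbour Tasting & Market Tasting, Market Hike & Market Tasting, Museum Visit & Observatory Hike — 4 in total.

4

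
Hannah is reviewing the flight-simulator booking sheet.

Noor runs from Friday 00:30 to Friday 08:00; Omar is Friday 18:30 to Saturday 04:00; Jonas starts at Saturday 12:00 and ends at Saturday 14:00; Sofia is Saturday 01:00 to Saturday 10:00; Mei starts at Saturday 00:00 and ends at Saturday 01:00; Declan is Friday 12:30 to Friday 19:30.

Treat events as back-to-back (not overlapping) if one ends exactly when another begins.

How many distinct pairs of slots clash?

3

Sorted by start: Noor, Declan, Omar, Mei, Sofia, Jonas.
Declan starts after Noor ends; Noor is clear from here.
Omar starts before Declan ends → Declan and Omar overlap.
Mei starts after Declan ends; Declan is clear from here.
Mei starts before Omar ends → Omar and Mei overlap.
Sofia starts before Omar ends → Omar and Sofia overlap.
Jonas starts after Omar ends.
Sofia starts exactly when Mei ends (back-to-back, no overlap); Mei is clear from here.
Jonas starts after Sofia ends.
Overlapping pairs: Declan & Omar, Mei & Omar, Omar & Sofia — 3 in total.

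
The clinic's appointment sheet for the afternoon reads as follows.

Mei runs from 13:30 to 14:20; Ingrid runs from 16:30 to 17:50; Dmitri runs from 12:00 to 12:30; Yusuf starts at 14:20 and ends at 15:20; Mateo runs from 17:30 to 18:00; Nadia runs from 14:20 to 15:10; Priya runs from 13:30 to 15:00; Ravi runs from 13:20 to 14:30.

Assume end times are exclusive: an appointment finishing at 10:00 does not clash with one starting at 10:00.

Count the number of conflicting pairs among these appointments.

9

Check each pair: they overlap iff neither finishes before the other starts.
Sorted by start: Dmitri, Ravi, Mei, Priya, Yusuf, Nadia, Ingrid, Mateo.
Ravi starts after Dmitri ends — done with Dmitri.
Mei starts before Ravi ends → Ravi and Mei overlap.
Priya starts before Ravi ends → Ravi and Priya overlap.
Yusuf starts before Ravi ends → Ravi and Yusuf overlap.
Nadia starts before Ravi ends → Ravi and Nadia overlap.
Ingrid starts after Ravi ends — done with Ravi.
Priya starts before Mei ends → Mei and Priya overlap.
Yusuf starts exactly when Mei ends (back-to-back, no overlap) — done with Mei.
Yusuf starts before Priya ends → Priya and Yusuf overlap.
Nadia starts before Priya ends → Priya and Nadia overlap.
Ingrid starts after Priya ends — done with Priya.
Nadia starts before Yusuf ends → Yusuf and Nadia overlap.
Ingrid starts after Yusuf ends — done with Yusuf.
Ingrid starts after Nadia ends — done with Nadia.
Mateo starts before Ingrid ends → Ingrid and Mateo overlap.
Overlapping pairs: Ingrid & Mateo, Mei & Priya, Mei & Ravi, Nadia & Priya, Nadia & Ravi, Nadia & Yusuf, Priya & Ravi, Priya & Yusuf, Ravi & Yusuf — 9 in total.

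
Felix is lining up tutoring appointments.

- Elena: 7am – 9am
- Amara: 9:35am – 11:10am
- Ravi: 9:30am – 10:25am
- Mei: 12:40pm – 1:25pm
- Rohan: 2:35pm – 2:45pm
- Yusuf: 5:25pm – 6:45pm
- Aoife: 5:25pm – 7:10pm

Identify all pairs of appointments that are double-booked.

Amara & Ravi, Aoife & Yusuf

Two intervals overlap when each starts before the other ends.
Sorted by start: Elena, Ravi, Amara, Mei, Rohan, Yusuf, Aoife.
Ravi starts after Elena ends — done with Elena.
Amara starts before Ravi ends → Ravi and Amara overlap.
Mei starts after Ravi ends — done with Ravi.
Mei starts after Amara ends — done with Amara.
Rohan starts after Mei ends — done with Mei.
Yusuf starts after Rohan ends — done with Rohan.
Aoife starts before Yusuf ends → Yusuf and Aoife overlap.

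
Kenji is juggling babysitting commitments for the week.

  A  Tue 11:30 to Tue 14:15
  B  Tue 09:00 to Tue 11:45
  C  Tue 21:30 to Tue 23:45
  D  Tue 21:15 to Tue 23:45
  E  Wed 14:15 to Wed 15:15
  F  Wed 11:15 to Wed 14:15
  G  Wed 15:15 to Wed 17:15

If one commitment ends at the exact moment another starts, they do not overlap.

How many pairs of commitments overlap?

Sorted by start: B, A, D, C, F, E, G.
A starts before B ends → B and A overlap.
D starts after B ends; B is clear from here.
D starts after A ends; A is clear from here.
C starts before D ends → D and C overlap.
F starts after D ends; D is clear from here.
F starts after C ends; C is clear from here.
E starts exactly when F ends (back-to-back, no overlap); F is clear from here.
G starts exactly when E ends (back-to-back, no overlap).
Overlapping pairs: A & B, C & D — 2 in total.

2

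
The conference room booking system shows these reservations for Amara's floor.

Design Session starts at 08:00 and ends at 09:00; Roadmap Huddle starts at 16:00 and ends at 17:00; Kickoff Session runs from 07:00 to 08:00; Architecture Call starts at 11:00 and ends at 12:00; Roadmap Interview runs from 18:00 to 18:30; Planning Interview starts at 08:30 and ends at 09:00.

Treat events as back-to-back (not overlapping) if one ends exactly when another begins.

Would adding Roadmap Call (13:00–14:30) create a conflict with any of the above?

No — it doesn't clash with anything

Kickoff Session: ends 08:00 at or before Roadmap Call starts 13:00 → clear.
Design Session: ends 09:00 at or before Roadmap Call starts 13:00 → clear.
Planning Interview: ends 09:00 at or before Roadmap Call starts 13:00 → clear.
Architecture Call: ends 12:00 at or before Roadmap Call starts 13:00 → clear.
Roadmap Huddle: starts 16:00 at or after Roadmap Call ends 14:30 → clear.
Roadmap Interview: starts 18:00 at or after Roadmap Call ends 14:30 → clear.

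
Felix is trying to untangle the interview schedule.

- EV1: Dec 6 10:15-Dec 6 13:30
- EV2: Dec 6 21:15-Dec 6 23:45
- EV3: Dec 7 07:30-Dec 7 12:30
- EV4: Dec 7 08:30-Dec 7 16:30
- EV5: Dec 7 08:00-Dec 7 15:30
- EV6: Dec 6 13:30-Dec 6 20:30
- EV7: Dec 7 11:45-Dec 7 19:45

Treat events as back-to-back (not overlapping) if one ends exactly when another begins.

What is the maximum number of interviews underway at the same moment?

Walk through starts and ends in time order (an end at T is processed before a start at T):
Dec 6 10:15 start EV1 → 1
Dec 6 13:30 end EV1 → 0
Dec 6 13:30 start EV6 → 1
Dec 6 20:30 end EV6 → 0
Dec 6 21:15 start EV2 → 1
Dec 6 23:45 end EV2 → 0
Dec 7 07:30 start EV3 → 1
Dec 7 08:00 start EV5 → 2
Dec 7 08:30 start EV4 → 3
Dec 7 11:45 start EV7 → 4
Dec 7 12:30 end EV3 → 3
Dec 7 15:30 end EV5 → 2
Dec 7 16:30 end EV4 → 1
Dec 7 19:45 end EV7 → 0
Peak is 4, at Dec 7 11:45 (EV3, EV4, EV5, EV7).

4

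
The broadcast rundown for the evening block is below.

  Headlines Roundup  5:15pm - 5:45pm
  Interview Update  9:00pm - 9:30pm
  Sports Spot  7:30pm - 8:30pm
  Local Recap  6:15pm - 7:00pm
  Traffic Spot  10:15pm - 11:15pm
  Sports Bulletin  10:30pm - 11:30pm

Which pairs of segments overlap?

Sports Bulletin & Traffic Spot

Sorted by start: Headlines Roundup, Local Recap, Sports Spot, Interview Update, Traffic Spot, Sports Bulletin.
Local Recap starts after Headlines Roundup ends, so Headlines Roundup has no further overlaps.
Sports Spot starts after Local Recap ends, so Local Recap has no further overlaps.
Interview Update starts after Sports Spot ends, so Sports Spot has no further overlaps.
Traffic Spot starts after Interview Update ends, so Interview Update has no further overlaps.
Sports Bulletin starts before Traffic Spot ends → Traffic Spot and Sports Bulletin overlap.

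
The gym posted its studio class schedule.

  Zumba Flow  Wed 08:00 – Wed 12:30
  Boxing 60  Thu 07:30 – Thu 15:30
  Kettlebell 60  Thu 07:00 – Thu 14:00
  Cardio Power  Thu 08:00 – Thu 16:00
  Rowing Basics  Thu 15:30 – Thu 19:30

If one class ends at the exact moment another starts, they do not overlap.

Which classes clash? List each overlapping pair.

Boxing 60 & Cardio Power, Boxing 60 & Kettlebell 60, Cardio Power & Kettlebell 60, Cardio Power & Rowing Basics

Sorted by start: Zumba Flow, Kettlebell 60, Boxing 60, Cardio Power, Rowing Basics.
Kettlebell 60 starts after Zumba Flow ends; Zumba Flow is clear from here.
Boxing 60 starts before Kettlebell 60 ends → Kettlebell 60 and Boxing 60 overlap.
Cardio Power starts before Kettlebell 60 ends → Kettlebell 60 and Cardio Power overlap.
Rowing Basics starts after Kettlebell 60 ends.
Cardio Power starts before Boxing 60 ends → Boxing 60 and Cardio Power overlap.
Rowing Basics starts exactly when Boxing 60 ends (back-to-back, no overlap).
Rowing Basics starts before Cardio Power ends → Cardio Power and Rowing Basics overlap.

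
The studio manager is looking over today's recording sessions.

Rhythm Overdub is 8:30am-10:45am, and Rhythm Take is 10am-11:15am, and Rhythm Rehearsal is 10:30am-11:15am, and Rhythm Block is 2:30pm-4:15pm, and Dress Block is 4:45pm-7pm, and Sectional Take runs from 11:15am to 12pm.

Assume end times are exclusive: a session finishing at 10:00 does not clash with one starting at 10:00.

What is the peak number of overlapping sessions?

Sweep the timeline, counting +1 at each start and −1 at each end (ends before starts at a tie):
8:30am start Rhythm Overdub → 1
10am start Rhythm Take → 2
10:30am start Rhythm Rehearsal → 3
10:45am end Rhythm Overdub → 2
11:15am end Rhythm Rehearsal → 1
11:15am end Rhythm Take → 0
11:15am start Sectional Take → 1
12pm end Sectional Take → 0
2:30pm start Rhythm Block → 1
4:15pm end Rhythm Block → 0
4:45pm start Dress Block → 1
7pm end Dress Block → 0
Peak is 3, at 10:30am (Rhythm Overdub, Rhythm Rehearsal, Rhythm Take).

3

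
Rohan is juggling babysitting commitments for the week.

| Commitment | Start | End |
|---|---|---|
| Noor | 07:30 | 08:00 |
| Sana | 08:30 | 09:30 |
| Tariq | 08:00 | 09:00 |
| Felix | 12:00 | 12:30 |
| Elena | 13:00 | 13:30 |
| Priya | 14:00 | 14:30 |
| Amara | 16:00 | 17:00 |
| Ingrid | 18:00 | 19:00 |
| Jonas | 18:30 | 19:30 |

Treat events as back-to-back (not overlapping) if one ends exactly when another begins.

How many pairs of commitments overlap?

2

Sorted by start: Noor, Tariq, Sana, Felix, Elena, Priya, Amara, Ingrid, Jonas.
Tariq starts exactly when Noor ends (back-to-back, no overlap) — done with Noor.
Sana starts before Tariq ends → Tariq and Sana overlap.
Felix starts after Tariq ends — done with Tariq.
Felix starts after Sana ends — done with Sana.
Elena starts after Felix ends — done with Felix.
Priya starts after Elena ends — done with Elena.
Amara starts after Priya ends — done with Priya.
Ingrid starts after Amara ends — done with Amara.
Jonas starts before Ingrid ends → Ingrid and Jonas overlap.
Overlapping pairs: Ingrid & Jonas, Sana & Tariq — 2 in total.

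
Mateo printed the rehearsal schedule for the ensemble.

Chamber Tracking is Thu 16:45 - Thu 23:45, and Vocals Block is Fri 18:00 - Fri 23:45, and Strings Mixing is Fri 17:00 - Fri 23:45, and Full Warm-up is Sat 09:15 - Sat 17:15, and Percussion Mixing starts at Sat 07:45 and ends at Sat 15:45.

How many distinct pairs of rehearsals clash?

2

Two intervals overlap when each starts before the other ends.
Sorted by start: Chamber Tracking, Strings Mixing, Vocals Block, Percussion Mixing, Full Warm-up.
Strings Mixing starts after Chamber Tracking ends, so nothing later overlaps Chamber Tracking either.
Vocals Block starts before Strings Mixing ends → Strings Mixing and Vocals Block overlap.
Percussion Mixing starts after Strings Mixing ends, so nothing later overlaps Strings Mixing either.
Percussion Mixing starts after Vocals Block ends, so nothing later overlaps Vocals Block either.
Full Warm-up starts before Percussion Mixing ends → Percussion Mixing and Full Warm-up overlap.
Overlapping pairs: Full Warm-up & Percussion Mixing, Strings Mixing & Vocals Block — 2 in total.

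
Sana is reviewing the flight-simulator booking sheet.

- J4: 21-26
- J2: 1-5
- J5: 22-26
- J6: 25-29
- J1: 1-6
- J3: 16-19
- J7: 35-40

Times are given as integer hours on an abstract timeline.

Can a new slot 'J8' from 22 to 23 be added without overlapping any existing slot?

No — it overlaps J4, J5

J1: ends 6 at or before J8 starts 22 → clear.
J2: ends 5 at or before J8 starts 22 → clear.
J3: ends 19 at or before J8 starts 22 → clear.
J4: starts 21 before J8 ends 23, and ends 26 after J8 starts 22 → overlap.
J5: starts 22 before J8 ends 23, and ends 26 after J8 starts 22 → overlap.
J6: starts 25 at or after J8 ends 23 → clear.
J7: starts 35 at or after J8 ends 23 → clear.
J8 overlaps J4, J5.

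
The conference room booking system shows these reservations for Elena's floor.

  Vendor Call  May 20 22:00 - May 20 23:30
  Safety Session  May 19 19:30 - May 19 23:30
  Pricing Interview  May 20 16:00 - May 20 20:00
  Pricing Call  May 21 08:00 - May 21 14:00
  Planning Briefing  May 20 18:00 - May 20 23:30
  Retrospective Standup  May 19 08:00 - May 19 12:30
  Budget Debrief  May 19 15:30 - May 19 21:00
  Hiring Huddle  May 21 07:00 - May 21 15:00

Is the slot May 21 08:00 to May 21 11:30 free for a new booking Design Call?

No — it overlaps Hiring Huddle, Pricing Call

Retrospective Standup: ends May 19 12:30 at or before Design Call starts May 21 08:00 → clear.
Budget Debrief: ends May 19 21:00 at or before Design Call starts May 21 08:00 → clear.
Safety Session: ends May 19 23:30 at or before Design Call starts May 21 08:00 → clear.
Pricing Interview: ends May 20 20:00 at or before Design Call starts May 21 08:00 → clear.
Planning Briefing: ends May 20 23:30 at or before Design Call starts May 21 08:00 → clear.
Vendor Call: ends May 20 23:30 at or before Design Call starts May 21 08:00 → clear.
Hiring Huddle: starts May 21 07:00 before Design Call ends May 21 11:30, and ends May 21 15:00 after Design Call starts May 21 08:00 → overlap.
Pricing Call: starts May 21 08:00 before Design Call ends May 21 11:30, and ends May 21 14:00 after Design Call starts May 21 08:00 → overlap.
Design Call overlaps Hiring Huddle, Pricing Call.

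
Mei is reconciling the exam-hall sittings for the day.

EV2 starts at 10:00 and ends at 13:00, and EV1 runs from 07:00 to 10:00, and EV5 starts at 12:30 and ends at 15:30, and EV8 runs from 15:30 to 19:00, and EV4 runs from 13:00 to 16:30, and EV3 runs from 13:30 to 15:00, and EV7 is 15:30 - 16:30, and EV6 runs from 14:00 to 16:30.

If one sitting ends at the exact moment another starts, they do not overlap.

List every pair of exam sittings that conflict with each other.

Sorted by start: EV1, EV2, EV5, EV4, EV3, EV6, EV7, EV8.
EV2 starts exactly when EV1 ends (back-to-back, no overlap), so nothing later overlaps EV1 either.
EV5 starts before EV2 ends → EV2 and EV5 overlap.
EV4 starts exactly when EV2 ends (back-to-back, no overlap), so nothing later overlaps EV2 either.
EV4 starts before EV5 ends → EV5 and EV4 overlap.
EV3 starts before EV5 ends → EV5 and EV3 overlap.
EV6 starts before EV5 ends → EV5 and EV6 overlap.
EV7 starts exactly when EV5 ends (back-to-back, no overlap), so nothing later overlaps EV5 either.
EV3 starts before EV4 ends → EV4 and EV3 overlap.
EV6 starts before EV4 ends → EV4 and EV6 overlap.
EV7 starts before EV4 ends → EV4 and EV7 overlap.
EV8 starts before EV4 ends → EV4 and EV8 overlap.
EV6 starts before EV3 ends → EV3 and EV6 overlap.
EV7 starts after EV3 ends, so nothing later overlaps EV3 either.
EV7 starts before EV6 ends → EV6 and EV7 overlap.
EV8 starts before EV6 ends → EV6 and EV8 overlap.
EV8 starts before EV7 ends → EV7 and EV8 overlap.

EV2 & EV5, EV3 & EV4, EV3 & EV5, EV3 & EV6, EV4 & EV5, EV4 & EV6, EV4 & EV7, EV4 & EV8, EV5 & EV6, EV6 & EV7, EV6 & EV8, EV7 & EV8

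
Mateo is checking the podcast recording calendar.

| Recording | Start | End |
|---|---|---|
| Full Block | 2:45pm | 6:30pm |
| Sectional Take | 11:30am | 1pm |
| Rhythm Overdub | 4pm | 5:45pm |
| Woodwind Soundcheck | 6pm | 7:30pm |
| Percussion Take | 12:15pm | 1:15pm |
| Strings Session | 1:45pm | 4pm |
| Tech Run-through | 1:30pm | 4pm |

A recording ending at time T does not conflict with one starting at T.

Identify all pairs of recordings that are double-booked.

Sorted by start: Sectional Take, Percussion Take, Tech Run-through, Strings Session, Full Block, Rhythm Overdub, Woodwind Soundcheck.
Percussion Take starts before Sectional Take ends → Sectional Take and Percussion Take overlap.
Tech Run-through starts after Sectional Take ends, so Sectional Take has no further overlaps.
Tech Run-through starts after Percussion Take ends, so Percussion Take has no further overlaps.
Strings Session starts before Tech Run-through ends → Tech Run-through and Strings Session overlap.
Full Block starts before Tech Run-through ends → Tech Run-through and Full Block overlap.
Rhythm Overdub starts exactly when Tech Run-through ends (back-to-back, no overlap), so Tech Run-through has no further overlaps.
Full Block starts before Strings Session ends → Strings Session and Full Block overlap.
Rhythm Overdub starts exactly when Strings Session ends (back-to-back, no overlap), so Strings Session has no further overlaps.
Rhythm Overdub starts before Full Block ends → Full Block and Rhythm Overdub overlap.
Woodwind Soundcheck starts before Full Block ends → Full Block and Woodwind Soundcheck overlap.
Woodwind Soundcheck starts after Rhythm Overdub ends.

Full Block & Rhythm Overdub, Full Block & Strings Session, Full Block & Tech Run-through, Full Block & Woodwind Soundcheck, Percussion Take & Sectional Take, Strings Session & Tech Run-through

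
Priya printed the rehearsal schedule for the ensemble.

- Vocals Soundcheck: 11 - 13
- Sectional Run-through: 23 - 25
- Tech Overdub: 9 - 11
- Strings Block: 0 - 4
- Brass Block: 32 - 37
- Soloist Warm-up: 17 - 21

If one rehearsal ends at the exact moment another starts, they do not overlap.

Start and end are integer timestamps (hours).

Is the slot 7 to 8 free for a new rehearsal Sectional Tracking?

Strings Block: ends 4 at or before Sectional Tracking starts 7 → clear.
Tech Overdub: starts 9 at or after Sectional Tracking ends 8 → clear.
Vocals Soundcheck: starts 11 at or after Sectional Tracking ends 8 → clear.
Soloist Warm-up: starts 17 at or after Sectional Tracking ends 8 → clear.
Sectional Run-through: starts 23 at or after Sectional Tracking ends 8 → clear.
Brass Block: starts 32 at or after Sectional Tracking ends 8 → clear.

Yes — the slot is free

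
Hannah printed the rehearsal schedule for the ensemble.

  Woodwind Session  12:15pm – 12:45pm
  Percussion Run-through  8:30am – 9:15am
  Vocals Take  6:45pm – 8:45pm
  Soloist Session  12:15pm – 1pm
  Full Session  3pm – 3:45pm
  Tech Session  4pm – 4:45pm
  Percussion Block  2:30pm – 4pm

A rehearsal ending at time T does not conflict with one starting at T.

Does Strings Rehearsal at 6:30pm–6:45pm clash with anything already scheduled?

Percussion Run-through: ends 9:15am at or before Strings Rehearsal starts 6:30pm → clear.
Woodwind Session: ends 12:45pm at or before Strings Rehearsal starts 6:30pm → clear.
Soloist Session: ends 1pm at or before Strings Rehearsal starts 6:30pm → clear.
Percussion Block: ends 4pm at or before Strings Rehearsal starts 6:30pm → clear.
Full Session: ends 3:45pm at or before Strings Rehearsal starts 6:30pm → clear.
Tech Session: ends 4:45pm at or before Strings Rehearsal starts 6:30pm → clear.
Vocals Take: starts 6:45pm at or after Strings Rehearsal ends 6:45pm → clear.

No — it doesn't clash with anything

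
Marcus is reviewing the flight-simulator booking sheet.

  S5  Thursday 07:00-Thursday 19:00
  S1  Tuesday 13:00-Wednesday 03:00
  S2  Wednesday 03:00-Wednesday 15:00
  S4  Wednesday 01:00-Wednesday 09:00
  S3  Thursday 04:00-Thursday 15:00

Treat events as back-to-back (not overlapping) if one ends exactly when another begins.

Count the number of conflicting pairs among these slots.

3

Sorted by start: S1, S4, S2, S3, S5.
S4 starts before S1 ends → S1 and S4 overlap.
S2 starts exactly when S1 ends (back-to-back, no overlap) — done with S1.
S2 starts before S4 ends → S4 and S2 overlap.
S3 starts after S4 ends — done with S4.
S3 starts after S2 ends — done with S2.
S5 starts before S3 ends → S3 and S5 overlap.
Overlapping pairs: S1 & S4, S2 & S4, S3 & S5 — 3 in total.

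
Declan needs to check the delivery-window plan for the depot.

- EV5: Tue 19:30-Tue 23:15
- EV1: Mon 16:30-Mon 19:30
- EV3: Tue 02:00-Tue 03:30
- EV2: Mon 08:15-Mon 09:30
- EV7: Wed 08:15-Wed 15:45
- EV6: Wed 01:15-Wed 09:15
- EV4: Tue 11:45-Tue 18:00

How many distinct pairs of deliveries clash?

1

Two intervals overlap when each starts before the other ends.
Sorted by start: EV2, EV1, EV3, EV4, EV5, EV6, EV7.
EV1 starts after EV2 ends, so nothing later overlaps EV2 either.
EV3 starts after EV1 ends, so nothing later overlaps EV1 either.
EV4 starts after EV3 ends, so nothing later overlaps EV3 either.
EV5 starts after EV4 ends, so nothing later overlaps EV4 either.
EV6 starts after EV5 ends, so nothing later overlaps EV5 either.
EV7 starts before EV6 ends → EV6 and EV7 overlap.
Overlapping pairs: EV6 & EV7 — 1 in total.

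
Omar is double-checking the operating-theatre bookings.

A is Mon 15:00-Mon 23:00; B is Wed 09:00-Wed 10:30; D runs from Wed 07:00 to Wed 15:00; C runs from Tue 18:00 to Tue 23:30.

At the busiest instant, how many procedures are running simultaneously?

2

Walk through starts and ends in time order (an end at T is processed before a start at T):
Mon 15:00 start A → 1
Mon 23:00 end A → 0
Tue 18:00 start C → 1
Tue 23:30 end C → 0
Wed 07:00 start D → 1
Wed 09:00 start B → 2
Wed 10:30 end B → 1
Wed 15:00 end D → 0
Peak is 2, at Wed 09:00 (B, D).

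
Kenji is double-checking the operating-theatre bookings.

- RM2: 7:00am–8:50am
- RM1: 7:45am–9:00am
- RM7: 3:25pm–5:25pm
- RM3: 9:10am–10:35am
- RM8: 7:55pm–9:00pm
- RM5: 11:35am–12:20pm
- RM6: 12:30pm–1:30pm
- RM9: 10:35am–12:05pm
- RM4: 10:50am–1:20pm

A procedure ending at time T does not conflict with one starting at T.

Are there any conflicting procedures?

Sorted by start: RM2, RM1, RM3, RM9, RM4, RM5, RM6, RM7, RM8.
RM1 starts before RM2 ends → RM2 and RM1 overlap.
That's a conflict, so the schedule is not conflict-free.

Yes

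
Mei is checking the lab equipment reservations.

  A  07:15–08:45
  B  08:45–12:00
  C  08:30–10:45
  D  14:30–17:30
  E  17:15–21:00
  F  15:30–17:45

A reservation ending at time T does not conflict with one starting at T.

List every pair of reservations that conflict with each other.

Sorted by start: A, C, B, D, F, E.
C starts before A ends → A and C overlap.
B starts exactly when A ends (back-to-back, no overlap), so A has no further overlaps.
B starts before C ends → C and B overlap.
D starts after C ends, so C has no further overlaps.
D starts after B ends, so B has no further overlaps.
F starts before D ends → D and F overlap.
E starts before D ends → D and E overlap.
E starts before F ends → F and E overlap.

A & C, B & C, D & E, D & F, E & F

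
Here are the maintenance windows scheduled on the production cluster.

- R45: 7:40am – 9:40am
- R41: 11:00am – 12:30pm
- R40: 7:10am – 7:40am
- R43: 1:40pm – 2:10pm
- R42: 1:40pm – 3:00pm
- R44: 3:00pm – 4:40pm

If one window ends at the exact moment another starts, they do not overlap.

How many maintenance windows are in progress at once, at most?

Walk through starts and ends in time order (an end at T is processed before a start at T):
7:10am start R40 → 1
7:40am end R40 → 0
7:40am start R45 → 1
9:40am end R45 → 0
11:00am start R41 → 1
12:30pm end R41 → 0
1:40pm start R42 → 1
1:40pm start R43 → 2
2:10pm end R43 → 1
3:00pm end R42 → 0
3:00pm start R44 → 1
4:40pm end R44 → 0
Peak is 2, at 1:40pm (R42, R43).

2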